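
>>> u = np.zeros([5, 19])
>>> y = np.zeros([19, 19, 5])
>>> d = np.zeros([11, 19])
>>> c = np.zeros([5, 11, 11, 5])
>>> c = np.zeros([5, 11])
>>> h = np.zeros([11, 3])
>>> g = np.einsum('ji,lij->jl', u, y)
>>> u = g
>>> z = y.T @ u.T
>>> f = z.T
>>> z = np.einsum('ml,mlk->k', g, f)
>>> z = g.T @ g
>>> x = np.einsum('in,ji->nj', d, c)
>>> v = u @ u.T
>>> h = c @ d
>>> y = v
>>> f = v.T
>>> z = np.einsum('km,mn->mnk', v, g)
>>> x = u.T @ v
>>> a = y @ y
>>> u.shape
(5, 19)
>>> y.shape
(5, 5)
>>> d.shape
(11, 19)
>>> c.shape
(5, 11)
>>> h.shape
(5, 19)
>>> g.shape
(5, 19)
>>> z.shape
(5, 19, 5)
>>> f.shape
(5, 5)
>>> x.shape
(19, 5)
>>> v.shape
(5, 5)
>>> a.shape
(5, 5)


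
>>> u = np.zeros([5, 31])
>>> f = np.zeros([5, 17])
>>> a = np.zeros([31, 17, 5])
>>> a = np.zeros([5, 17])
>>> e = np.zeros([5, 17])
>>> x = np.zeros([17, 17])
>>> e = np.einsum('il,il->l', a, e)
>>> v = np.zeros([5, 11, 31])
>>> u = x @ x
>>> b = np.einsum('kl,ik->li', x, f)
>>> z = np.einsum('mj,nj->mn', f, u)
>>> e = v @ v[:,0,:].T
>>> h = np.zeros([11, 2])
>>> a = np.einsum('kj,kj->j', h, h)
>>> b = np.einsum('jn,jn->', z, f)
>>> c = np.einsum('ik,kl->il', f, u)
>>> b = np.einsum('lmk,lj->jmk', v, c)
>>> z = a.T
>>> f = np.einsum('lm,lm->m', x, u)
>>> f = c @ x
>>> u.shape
(17, 17)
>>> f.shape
(5, 17)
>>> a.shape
(2,)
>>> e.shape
(5, 11, 5)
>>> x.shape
(17, 17)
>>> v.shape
(5, 11, 31)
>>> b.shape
(17, 11, 31)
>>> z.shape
(2,)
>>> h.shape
(11, 2)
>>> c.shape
(5, 17)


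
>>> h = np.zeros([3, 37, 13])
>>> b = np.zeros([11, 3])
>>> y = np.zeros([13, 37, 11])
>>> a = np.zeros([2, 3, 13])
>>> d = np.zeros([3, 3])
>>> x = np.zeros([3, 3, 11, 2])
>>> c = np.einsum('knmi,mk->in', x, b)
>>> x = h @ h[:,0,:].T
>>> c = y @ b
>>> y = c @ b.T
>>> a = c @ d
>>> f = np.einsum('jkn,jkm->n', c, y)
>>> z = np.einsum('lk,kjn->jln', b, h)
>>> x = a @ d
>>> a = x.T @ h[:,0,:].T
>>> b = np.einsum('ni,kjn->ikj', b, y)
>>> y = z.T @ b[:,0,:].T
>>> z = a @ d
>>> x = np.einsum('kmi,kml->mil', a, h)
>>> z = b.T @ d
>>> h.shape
(3, 37, 13)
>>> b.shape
(3, 13, 37)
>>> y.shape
(13, 11, 3)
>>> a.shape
(3, 37, 3)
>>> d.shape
(3, 3)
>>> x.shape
(37, 3, 13)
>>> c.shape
(13, 37, 3)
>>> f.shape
(3,)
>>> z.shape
(37, 13, 3)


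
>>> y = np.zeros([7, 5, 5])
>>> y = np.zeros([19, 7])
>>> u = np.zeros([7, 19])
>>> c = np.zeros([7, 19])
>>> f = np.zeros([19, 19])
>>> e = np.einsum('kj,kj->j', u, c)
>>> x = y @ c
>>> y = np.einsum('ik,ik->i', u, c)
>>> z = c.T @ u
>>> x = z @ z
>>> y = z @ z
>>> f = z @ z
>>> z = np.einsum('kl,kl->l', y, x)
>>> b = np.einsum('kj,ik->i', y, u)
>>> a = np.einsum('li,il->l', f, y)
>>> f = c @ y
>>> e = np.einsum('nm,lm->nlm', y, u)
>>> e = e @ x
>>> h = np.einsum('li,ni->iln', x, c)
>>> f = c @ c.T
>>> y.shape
(19, 19)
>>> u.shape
(7, 19)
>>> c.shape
(7, 19)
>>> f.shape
(7, 7)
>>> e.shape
(19, 7, 19)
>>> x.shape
(19, 19)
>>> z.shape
(19,)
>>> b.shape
(7,)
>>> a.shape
(19,)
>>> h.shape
(19, 19, 7)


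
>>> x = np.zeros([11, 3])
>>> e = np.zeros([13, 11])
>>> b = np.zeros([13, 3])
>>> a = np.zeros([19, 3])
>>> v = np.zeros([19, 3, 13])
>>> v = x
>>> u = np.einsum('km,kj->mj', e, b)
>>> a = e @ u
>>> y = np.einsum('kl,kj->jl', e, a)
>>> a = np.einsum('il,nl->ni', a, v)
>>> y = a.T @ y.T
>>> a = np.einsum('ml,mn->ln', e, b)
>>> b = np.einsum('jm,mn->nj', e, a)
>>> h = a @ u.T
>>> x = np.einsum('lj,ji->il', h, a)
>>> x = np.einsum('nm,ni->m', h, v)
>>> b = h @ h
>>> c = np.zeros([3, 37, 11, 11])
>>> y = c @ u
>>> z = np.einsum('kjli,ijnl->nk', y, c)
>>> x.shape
(11,)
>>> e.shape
(13, 11)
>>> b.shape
(11, 11)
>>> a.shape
(11, 3)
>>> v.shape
(11, 3)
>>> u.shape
(11, 3)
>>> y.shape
(3, 37, 11, 3)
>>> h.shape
(11, 11)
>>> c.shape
(3, 37, 11, 11)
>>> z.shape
(11, 3)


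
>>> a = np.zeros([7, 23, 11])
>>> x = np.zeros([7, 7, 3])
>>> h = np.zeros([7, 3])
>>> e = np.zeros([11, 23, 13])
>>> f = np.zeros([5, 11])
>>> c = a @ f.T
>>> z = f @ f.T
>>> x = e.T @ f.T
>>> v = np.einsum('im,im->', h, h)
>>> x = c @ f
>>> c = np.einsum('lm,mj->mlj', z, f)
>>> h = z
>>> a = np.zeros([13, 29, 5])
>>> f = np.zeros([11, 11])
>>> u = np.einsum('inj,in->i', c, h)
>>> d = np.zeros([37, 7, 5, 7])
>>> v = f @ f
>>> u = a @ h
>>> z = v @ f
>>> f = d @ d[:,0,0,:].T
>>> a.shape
(13, 29, 5)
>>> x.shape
(7, 23, 11)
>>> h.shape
(5, 5)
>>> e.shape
(11, 23, 13)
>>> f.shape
(37, 7, 5, 37)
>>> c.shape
(5, 5, 11)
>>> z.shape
(11, 11)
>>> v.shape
(11, 11)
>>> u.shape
(13, 29, 5)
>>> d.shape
(37, 7, 5, 7)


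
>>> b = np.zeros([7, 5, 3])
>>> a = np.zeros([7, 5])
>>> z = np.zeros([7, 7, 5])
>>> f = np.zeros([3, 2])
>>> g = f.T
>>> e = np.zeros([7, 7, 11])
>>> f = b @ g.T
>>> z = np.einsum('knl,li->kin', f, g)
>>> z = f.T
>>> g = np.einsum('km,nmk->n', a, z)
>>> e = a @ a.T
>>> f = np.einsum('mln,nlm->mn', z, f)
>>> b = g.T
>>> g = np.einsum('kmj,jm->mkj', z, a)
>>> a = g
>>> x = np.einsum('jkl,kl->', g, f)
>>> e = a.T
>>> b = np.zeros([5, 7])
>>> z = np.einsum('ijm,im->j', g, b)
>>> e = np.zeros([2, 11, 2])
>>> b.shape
(5, 7)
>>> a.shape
(5, 2, 7)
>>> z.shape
(2,)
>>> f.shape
(2, 7)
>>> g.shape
(5, 2, 7)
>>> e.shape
(2, 11, 2)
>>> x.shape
()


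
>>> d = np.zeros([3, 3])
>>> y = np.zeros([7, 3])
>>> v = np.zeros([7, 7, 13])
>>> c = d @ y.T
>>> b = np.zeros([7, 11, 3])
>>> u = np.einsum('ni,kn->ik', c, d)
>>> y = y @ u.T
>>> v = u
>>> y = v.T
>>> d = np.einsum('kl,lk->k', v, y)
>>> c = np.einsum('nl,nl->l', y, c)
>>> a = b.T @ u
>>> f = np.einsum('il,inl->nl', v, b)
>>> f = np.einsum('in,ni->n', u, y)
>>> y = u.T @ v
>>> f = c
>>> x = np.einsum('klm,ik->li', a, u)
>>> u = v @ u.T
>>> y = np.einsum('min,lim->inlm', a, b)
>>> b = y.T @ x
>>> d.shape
(7,)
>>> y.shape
(11, 3, 7, 3)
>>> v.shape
(7, 3)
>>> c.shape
(7,)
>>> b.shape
(3, 7, 3, 7)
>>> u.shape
(7, 7)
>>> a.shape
(3, 11, 3)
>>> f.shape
(7,)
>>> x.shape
(11, 7)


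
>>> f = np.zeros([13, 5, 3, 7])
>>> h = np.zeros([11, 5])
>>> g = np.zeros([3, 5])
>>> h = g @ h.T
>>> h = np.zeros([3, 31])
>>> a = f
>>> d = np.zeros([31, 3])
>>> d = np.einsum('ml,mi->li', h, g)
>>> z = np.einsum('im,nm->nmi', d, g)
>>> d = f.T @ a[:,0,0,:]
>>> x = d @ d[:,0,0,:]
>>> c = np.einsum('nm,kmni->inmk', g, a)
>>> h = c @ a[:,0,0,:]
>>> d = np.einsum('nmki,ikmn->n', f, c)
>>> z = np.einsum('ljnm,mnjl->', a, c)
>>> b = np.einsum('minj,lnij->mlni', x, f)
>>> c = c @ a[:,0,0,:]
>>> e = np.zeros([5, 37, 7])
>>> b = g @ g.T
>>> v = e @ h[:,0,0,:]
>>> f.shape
(13, 5, 3, 7)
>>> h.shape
(7, 3, 5, 7)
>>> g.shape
(3, 5)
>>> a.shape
(13, 5, 3, 7)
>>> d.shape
(13,)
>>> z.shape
()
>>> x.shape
(7, 3, 5, 7)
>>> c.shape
(7, 3, 5, 7)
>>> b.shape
(3, 3)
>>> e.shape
(5, 37, 7)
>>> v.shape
(5, 37, 7)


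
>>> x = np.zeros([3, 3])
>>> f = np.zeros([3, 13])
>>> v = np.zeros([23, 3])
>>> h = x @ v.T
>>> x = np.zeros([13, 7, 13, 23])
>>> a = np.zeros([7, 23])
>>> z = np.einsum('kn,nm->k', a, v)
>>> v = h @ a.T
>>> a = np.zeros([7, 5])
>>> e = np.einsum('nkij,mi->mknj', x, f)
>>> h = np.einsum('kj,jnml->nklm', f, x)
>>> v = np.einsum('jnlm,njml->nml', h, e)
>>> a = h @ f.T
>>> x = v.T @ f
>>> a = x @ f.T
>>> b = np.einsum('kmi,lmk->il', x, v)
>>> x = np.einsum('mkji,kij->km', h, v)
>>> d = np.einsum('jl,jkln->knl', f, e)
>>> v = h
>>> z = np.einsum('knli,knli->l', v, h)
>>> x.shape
(3, 7)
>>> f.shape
(3, 13)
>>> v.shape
(7, 3, 23, 13)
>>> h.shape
(7, 3, 23, 13)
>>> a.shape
(23, 13, 3)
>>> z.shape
(23,)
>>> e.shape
(3, 7, 13, 23)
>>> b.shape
(13, 3)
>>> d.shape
(7, 23, 13)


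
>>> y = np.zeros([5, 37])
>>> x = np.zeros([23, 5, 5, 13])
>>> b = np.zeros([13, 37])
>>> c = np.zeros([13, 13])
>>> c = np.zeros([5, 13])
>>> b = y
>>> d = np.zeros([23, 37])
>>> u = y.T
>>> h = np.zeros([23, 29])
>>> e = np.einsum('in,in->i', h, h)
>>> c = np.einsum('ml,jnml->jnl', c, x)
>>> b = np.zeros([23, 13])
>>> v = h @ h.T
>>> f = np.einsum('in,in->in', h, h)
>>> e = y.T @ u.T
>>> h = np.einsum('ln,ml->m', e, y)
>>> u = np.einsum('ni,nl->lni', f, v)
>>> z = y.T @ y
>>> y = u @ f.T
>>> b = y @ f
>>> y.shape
(23, 23, 23)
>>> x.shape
(23, 5, 5, 13)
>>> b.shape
(23, 23, 29)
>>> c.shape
(23, 5, 13)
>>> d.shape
(23, 37)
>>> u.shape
(23, 23, 29)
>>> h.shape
(5,)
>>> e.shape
(37, 37)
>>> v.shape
(23, 23)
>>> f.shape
(23, 29)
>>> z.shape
(37, 37)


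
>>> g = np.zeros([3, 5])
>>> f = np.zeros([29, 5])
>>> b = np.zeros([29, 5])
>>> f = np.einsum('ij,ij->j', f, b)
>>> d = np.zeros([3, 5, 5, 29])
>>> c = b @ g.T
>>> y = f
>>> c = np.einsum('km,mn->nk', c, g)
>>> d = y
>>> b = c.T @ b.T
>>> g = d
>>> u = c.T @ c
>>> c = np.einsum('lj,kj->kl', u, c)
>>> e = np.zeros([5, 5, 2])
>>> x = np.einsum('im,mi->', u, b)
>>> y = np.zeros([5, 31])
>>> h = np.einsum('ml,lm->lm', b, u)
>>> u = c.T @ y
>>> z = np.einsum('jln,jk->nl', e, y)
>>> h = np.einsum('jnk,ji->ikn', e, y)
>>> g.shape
(5,)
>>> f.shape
(5,)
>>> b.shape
(29, 29)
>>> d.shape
(5,)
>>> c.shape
(5, 29)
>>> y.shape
(5, 31)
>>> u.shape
(29, 31)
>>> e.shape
(5, 5, 2)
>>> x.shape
()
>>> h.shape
(31, 2, 5)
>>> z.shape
(2, 5)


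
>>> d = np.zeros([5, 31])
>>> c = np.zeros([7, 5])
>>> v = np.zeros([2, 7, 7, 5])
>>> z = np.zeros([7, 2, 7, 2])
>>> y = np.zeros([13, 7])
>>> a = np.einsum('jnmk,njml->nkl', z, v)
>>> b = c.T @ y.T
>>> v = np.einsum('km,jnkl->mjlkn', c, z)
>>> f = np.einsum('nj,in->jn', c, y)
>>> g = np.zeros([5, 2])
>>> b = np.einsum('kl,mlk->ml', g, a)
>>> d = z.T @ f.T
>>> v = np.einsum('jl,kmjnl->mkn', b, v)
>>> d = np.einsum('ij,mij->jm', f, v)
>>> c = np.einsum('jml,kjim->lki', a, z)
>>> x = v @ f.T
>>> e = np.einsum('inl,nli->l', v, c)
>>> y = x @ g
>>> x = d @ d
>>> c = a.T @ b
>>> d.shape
(7, 7)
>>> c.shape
(5, 2, 2)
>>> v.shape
(7, 5, 7)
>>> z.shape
(7, 2, 7, 2)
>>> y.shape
(7, 5, 2)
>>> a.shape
(2, 2, 5)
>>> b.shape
(2, 2)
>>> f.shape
(5, 7)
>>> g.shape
(5, 2)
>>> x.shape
(7, 7)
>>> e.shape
(7,)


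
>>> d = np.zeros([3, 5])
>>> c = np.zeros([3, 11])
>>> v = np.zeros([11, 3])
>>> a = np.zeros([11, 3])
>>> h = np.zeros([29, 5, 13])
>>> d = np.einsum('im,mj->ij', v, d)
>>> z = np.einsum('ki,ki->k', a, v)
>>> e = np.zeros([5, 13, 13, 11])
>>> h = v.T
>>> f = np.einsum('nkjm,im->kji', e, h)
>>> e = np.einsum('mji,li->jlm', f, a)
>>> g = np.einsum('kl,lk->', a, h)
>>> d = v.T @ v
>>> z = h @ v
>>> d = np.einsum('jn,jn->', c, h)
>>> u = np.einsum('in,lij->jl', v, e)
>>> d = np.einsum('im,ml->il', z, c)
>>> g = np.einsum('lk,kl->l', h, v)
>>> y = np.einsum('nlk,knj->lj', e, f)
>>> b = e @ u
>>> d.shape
(3, 11)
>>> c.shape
(3, 11)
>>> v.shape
(11, 3)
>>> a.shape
(11, 3)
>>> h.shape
(3, 11)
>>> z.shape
(3, 3)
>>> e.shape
(13, 11, 13)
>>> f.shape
(13, 13, 3)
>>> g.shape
(3,)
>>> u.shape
(13, 13)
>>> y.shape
(11, 3)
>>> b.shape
(13, 11, 13)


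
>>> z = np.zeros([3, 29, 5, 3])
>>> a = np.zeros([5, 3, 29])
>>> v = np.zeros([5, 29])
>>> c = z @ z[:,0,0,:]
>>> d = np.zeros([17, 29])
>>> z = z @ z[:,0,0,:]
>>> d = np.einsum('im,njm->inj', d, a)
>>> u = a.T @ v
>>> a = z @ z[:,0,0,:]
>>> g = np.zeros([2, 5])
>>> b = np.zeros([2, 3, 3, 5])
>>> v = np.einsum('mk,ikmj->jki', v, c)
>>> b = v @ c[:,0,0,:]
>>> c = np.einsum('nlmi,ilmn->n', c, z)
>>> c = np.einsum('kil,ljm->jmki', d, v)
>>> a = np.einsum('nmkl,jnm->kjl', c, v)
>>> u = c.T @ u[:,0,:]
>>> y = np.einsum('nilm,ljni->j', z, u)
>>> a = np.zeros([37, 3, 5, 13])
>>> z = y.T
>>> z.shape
(17,)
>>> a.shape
(37, 3, 5, 13)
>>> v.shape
(3, 29, 3)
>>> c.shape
(29, 3, 17, 5)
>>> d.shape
(17, 5, 3)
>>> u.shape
(5, 17, 3, 29)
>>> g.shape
(2, 5)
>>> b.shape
(3, 29, 3)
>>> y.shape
(17,)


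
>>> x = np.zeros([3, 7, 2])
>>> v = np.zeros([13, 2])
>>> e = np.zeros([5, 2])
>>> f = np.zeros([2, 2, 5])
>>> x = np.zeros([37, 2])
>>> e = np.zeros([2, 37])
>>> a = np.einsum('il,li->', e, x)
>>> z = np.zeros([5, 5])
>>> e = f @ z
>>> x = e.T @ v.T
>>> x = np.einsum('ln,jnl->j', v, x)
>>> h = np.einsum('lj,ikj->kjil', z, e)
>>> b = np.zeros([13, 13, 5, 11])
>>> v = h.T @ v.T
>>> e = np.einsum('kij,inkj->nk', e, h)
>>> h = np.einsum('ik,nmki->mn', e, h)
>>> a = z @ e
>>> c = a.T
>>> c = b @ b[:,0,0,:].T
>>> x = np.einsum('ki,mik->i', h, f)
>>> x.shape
(2,)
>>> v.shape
(5, 2, 5, 13)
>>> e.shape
(5, 2)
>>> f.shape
(2, 2, 5)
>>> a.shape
(5, 2)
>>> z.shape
(5, 5)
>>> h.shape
(5, 2)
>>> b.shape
(13, 13, 5, 11)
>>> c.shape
(13, 13, 5, 13)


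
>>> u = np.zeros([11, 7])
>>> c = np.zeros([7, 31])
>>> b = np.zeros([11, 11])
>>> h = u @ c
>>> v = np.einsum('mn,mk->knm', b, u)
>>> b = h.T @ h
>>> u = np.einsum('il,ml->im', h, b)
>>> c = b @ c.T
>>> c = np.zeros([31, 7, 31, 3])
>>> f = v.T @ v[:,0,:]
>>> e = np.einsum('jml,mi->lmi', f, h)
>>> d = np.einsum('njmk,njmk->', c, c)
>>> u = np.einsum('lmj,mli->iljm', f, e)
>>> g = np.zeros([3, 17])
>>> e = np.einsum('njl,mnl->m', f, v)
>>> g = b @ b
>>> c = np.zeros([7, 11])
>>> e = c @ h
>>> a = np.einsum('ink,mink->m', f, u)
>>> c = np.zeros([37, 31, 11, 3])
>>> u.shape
(31, 11, 11, 11)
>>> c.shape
(37, 31, 11, 3)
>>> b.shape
(31, 31)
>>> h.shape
(11, 31)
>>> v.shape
(7, 11, 11)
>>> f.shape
(11, 11, 11)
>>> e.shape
(7, 31)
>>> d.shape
()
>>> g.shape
(31, 31)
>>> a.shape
(31,)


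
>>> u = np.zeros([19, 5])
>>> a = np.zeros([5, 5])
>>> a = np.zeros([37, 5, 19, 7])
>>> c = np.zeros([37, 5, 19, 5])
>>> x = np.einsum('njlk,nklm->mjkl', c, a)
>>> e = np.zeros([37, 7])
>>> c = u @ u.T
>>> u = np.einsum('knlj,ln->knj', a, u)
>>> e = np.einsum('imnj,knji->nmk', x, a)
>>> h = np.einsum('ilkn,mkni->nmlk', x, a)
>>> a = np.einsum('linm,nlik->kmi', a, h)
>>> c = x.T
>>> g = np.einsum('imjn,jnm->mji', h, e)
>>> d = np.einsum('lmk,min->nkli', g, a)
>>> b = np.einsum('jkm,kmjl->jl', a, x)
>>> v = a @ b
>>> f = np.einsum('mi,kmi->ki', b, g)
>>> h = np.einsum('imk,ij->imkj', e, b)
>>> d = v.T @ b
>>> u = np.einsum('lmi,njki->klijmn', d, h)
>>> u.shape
(37, 19, 19, 5, 7, 5)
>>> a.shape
(5, 7, 5)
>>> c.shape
(19, 5, 5, 7)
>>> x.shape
(7, 5, 5, 19)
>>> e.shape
(5, 5, 37)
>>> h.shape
(5, 5, 37, 19)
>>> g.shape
(37, 5, 19)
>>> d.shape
(19, 7, 19)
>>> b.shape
(5, 19)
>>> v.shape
(5, 7, 19)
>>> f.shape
(37, 19)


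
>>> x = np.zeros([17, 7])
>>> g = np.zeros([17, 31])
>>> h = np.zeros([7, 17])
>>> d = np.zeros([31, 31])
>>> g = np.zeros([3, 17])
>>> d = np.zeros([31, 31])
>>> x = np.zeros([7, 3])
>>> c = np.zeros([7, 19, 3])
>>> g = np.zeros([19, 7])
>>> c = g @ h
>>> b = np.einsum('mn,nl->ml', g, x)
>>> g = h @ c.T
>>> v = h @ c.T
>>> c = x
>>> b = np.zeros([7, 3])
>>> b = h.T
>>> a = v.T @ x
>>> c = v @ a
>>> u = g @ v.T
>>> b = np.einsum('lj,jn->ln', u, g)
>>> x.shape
(7, 3)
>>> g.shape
(7, 19)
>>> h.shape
(7, 17)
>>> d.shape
(31, 31)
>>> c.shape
(7, 3)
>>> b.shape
(7, 19)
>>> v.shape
(7, 19)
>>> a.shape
(19, 3)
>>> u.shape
(7, 7)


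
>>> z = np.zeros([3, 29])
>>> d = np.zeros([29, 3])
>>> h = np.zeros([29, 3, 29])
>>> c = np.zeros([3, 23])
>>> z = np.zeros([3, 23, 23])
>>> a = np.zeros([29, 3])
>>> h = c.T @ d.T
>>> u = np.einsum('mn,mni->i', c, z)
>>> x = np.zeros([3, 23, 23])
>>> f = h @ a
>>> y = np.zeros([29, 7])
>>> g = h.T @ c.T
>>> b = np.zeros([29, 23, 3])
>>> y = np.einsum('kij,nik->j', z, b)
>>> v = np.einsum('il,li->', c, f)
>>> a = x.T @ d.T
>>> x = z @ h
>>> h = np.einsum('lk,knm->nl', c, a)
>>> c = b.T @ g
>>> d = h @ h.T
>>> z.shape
(3, 23, 23)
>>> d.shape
(23, 23)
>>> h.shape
(23, 3)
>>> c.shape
(3, 23, 3)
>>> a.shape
(23, 23, 29)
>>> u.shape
(23,)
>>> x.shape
(3, 23, 29)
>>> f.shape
(23, 3)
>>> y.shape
(23,)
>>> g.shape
(29, 3)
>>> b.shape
(29, 23, 3)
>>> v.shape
()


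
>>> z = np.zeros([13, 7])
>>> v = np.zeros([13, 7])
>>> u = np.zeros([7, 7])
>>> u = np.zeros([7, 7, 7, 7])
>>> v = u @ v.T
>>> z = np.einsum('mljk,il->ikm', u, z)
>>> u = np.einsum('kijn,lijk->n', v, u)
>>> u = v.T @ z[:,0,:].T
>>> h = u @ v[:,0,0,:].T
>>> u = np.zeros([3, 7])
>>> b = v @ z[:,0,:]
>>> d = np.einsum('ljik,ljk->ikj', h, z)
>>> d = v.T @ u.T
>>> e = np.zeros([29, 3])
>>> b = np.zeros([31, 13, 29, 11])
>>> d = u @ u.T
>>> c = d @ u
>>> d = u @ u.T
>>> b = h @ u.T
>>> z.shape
(13, 7, 7)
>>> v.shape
(7, 7, 7, 13)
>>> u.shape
(3, 7)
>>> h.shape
(13, 7, 7, 7)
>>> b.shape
(13, 7, 7, 3)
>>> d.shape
(3, 3)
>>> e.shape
(29, 3)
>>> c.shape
(3, 7)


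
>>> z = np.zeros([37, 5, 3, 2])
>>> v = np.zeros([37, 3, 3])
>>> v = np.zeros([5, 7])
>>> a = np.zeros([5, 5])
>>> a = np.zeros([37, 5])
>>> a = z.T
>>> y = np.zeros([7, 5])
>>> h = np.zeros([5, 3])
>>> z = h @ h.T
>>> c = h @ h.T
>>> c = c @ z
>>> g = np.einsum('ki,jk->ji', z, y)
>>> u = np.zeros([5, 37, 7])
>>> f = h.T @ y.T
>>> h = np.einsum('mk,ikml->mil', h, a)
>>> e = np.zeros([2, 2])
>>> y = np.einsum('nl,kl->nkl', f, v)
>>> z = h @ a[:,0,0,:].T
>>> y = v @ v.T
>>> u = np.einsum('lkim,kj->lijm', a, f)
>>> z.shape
(5, 2, 2)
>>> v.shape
(5, 7)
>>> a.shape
(2, 3, 5, 37)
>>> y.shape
(5, 5)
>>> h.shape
(5, 2, 37)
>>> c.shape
(5, 5)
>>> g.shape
(7, 5)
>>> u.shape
(2, 5, 7, 37)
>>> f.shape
(3, 7)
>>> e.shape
(2, 2)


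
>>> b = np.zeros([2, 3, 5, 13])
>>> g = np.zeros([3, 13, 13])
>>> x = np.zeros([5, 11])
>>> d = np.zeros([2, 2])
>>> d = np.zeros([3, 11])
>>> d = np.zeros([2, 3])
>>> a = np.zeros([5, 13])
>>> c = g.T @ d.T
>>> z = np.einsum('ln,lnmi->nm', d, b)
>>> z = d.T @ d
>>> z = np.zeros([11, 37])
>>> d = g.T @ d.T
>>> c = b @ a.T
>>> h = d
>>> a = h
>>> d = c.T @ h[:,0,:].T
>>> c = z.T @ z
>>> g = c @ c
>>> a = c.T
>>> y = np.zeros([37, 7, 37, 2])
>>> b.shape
(2, 3, 5, 13)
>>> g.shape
(37, 37)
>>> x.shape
(5, 11)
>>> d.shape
(5, 5, 3, 13)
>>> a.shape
(37, 37)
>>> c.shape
(37, 37)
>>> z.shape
(11, 37)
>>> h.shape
(13, 13, 2)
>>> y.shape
(37, 7, 37, 2)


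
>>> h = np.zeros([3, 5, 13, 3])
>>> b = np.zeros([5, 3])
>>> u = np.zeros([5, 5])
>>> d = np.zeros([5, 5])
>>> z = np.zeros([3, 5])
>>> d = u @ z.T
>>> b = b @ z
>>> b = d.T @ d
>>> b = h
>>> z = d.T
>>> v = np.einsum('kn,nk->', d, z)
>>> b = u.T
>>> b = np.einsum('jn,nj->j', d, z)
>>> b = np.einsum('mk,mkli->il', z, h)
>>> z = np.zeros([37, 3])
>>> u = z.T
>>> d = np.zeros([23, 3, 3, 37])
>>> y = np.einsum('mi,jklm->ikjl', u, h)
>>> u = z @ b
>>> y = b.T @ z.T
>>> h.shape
(3, 5, 13, 3)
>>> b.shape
(3, 13)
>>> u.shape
(37, 13)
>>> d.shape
(23, 3, 3, 37)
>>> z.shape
(37, 3)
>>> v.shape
()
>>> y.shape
(13, 37)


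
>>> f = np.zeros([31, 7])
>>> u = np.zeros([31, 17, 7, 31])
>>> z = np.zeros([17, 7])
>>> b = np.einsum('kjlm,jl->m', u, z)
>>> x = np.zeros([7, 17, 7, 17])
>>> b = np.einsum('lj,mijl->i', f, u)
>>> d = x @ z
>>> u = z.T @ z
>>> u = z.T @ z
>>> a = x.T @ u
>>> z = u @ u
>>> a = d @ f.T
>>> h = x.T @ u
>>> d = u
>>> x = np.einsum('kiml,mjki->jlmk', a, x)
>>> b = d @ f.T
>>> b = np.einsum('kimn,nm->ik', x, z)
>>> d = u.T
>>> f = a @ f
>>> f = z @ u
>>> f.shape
(7, 7)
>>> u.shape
(7, 7)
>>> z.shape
(7, 7)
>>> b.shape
(31, 17)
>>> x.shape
(17, 31, 7, 7)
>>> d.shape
(7, 7)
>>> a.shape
(7, 17, 7, 31)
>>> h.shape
(17, 7, 17, 7)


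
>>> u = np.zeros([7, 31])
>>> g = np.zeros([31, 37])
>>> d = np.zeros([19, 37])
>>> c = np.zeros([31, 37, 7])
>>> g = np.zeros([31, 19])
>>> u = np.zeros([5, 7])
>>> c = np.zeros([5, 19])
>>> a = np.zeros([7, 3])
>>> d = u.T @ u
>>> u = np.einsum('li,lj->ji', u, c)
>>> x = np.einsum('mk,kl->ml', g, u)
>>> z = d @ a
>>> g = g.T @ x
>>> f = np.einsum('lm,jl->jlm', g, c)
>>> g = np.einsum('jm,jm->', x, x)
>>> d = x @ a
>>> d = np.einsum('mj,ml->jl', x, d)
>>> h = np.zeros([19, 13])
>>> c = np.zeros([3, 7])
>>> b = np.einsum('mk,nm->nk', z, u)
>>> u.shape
(19, 7)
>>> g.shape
()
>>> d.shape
(7, 3)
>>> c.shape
(3, 7)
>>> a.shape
(7, 3)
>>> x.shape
(31, 7)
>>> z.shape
(7, 3)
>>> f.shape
(5, 19, 7)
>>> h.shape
(19, 13)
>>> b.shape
(19, 3)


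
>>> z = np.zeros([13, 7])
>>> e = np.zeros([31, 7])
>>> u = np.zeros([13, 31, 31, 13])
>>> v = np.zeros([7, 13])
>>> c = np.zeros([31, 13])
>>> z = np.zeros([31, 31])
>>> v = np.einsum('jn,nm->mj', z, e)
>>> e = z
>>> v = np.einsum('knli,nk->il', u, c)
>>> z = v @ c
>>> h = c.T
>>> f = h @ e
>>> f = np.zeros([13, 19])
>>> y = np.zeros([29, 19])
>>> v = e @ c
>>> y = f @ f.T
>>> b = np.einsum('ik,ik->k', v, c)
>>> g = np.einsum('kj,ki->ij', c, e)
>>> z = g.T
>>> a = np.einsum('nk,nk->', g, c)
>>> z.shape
(13, 31)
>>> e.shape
(31, 31)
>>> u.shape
(13, 31, 31, 13)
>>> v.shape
(31, 13)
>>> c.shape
(31, 13)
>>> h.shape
(13, 31)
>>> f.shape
(13, 19)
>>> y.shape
(13, 13)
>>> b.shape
(13,)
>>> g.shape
(31, 13)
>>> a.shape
()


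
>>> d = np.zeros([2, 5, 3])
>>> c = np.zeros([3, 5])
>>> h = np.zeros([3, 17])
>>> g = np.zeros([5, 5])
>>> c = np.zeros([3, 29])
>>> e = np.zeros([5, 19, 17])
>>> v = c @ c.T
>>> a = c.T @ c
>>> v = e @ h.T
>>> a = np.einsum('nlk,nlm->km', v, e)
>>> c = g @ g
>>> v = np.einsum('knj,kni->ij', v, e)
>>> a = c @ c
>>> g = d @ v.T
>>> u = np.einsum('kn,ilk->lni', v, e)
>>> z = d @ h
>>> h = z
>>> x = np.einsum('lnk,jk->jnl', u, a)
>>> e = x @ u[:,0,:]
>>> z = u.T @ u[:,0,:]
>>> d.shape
(2, 5, 3)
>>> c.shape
(5, 5)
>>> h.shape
(2, 5, 17)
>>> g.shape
(2, 5, 17)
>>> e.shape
(5, 3, 5)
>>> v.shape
(17, 3)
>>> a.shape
(5, 5)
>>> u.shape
(19, 3, 5)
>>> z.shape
(5, 3, 5)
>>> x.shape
(5, 3, 19)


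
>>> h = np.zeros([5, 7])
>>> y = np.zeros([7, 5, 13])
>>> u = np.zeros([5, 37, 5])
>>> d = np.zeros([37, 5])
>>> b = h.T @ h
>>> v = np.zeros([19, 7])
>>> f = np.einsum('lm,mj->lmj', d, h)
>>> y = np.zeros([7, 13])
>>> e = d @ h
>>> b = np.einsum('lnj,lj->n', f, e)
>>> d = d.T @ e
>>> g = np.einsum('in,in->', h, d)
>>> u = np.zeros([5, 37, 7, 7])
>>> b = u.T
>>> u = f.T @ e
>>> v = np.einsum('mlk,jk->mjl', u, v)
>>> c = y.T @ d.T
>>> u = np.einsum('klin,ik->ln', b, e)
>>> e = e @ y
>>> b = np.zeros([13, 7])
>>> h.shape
(5, 7)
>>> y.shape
(7, 13)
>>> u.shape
(7, 5)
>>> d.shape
(5, 7)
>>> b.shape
(13, 7)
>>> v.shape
(7, 19, 5)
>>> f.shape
(37, 5, 7)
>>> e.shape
(37, 13)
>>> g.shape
()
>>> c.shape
(13, 5)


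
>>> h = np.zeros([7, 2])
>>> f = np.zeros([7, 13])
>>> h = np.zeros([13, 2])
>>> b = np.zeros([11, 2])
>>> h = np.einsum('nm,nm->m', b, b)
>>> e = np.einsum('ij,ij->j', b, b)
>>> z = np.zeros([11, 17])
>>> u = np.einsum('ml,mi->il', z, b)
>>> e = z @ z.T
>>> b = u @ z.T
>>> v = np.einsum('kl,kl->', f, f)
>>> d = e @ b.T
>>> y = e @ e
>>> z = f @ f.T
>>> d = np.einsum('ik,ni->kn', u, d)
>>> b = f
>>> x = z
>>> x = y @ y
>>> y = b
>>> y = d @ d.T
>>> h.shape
(2,)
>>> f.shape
(7, 13)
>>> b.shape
(7, 13)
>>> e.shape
(11, 11)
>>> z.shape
(7, 7)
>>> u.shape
(2, 17)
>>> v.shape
()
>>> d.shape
(17, 11)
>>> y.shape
(17, 17)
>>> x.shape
(11, 11)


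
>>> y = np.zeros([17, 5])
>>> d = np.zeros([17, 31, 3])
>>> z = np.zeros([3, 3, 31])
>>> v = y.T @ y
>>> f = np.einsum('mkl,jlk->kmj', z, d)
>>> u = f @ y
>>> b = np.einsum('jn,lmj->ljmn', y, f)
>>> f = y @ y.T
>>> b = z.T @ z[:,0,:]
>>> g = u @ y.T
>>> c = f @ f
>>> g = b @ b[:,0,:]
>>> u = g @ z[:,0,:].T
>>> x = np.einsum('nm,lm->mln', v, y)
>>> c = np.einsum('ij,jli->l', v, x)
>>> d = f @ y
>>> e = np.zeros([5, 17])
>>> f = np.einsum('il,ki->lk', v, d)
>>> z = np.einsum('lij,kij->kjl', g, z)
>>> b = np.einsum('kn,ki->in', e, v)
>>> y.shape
(17, 5)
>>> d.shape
(17, 5)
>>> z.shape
(3, 31, 31)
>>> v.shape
(5, 5)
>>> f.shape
(5, 17)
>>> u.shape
(31, 3, 3)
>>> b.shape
(5, 17)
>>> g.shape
(31, 3, 31)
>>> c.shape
(17,)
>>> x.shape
(5, 17, 5)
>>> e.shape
(5, 17)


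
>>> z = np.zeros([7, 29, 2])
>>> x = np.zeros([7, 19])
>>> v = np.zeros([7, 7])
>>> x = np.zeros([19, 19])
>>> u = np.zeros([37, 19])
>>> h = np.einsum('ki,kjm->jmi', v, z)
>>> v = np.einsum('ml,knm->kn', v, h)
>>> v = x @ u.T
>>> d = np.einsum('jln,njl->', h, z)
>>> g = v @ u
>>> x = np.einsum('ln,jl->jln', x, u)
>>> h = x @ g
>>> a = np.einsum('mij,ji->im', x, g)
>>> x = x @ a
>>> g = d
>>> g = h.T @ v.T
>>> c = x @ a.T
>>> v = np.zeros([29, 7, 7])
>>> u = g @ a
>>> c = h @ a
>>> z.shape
(7, 29, 2)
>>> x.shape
(37, 19, 37)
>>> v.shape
(29, 7, 7)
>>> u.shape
(19, 19, 37)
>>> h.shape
(37, 19, 19)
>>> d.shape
()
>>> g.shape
(19, 19, 19)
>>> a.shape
(19, 37)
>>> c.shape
(37, 19, 37)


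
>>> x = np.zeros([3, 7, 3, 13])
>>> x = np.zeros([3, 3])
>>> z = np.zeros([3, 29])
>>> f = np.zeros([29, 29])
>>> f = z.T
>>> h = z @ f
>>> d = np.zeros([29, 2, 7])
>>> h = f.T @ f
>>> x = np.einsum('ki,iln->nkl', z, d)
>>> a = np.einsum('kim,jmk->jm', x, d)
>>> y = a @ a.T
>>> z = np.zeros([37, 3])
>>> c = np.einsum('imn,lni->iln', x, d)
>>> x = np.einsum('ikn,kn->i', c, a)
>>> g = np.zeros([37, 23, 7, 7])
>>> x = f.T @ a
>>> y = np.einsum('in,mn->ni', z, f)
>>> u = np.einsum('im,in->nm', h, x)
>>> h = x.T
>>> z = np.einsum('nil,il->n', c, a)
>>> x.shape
(3, 2)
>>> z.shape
(7,)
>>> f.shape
(29, 3)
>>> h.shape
(2, 3)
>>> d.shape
(29, 2, 7)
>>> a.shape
(29, 2)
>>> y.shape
(3, 37)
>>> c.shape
(7, 29, 2)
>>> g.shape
(37, 23, 7, 7)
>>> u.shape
(2, 3)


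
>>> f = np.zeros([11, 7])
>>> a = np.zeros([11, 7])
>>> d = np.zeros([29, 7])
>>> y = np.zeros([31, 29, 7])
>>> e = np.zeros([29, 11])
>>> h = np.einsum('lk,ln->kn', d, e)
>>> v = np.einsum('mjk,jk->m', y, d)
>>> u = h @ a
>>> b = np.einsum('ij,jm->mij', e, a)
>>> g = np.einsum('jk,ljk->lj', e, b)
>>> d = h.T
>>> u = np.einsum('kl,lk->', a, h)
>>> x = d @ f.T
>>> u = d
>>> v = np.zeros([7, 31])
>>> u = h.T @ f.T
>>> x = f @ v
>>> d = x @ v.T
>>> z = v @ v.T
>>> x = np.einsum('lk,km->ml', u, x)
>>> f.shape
(11, 7)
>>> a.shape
(11, 7)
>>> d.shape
(11, 7)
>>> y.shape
(31, 29, 7)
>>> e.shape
(29, 11)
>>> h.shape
(7, 11)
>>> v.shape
(7, 31)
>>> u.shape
(11, 11)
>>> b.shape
(7, 29, 11)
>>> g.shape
(7, 29)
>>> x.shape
(31, 11)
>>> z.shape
(7, 7)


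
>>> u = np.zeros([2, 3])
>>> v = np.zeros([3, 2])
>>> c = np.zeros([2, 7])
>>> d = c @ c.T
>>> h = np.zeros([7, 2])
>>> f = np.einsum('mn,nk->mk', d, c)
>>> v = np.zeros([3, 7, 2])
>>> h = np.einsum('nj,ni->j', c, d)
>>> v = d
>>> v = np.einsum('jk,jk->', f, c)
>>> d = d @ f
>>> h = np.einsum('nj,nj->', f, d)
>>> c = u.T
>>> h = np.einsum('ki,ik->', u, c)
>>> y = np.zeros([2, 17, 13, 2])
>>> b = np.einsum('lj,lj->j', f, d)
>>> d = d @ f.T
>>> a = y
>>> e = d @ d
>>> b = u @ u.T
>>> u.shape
(2, 3)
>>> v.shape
()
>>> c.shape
(3, 2)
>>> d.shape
(2, 2)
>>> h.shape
()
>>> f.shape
(2, 7)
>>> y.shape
(2, 17, 13, 2)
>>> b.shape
(2, 2)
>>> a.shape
(2, 17, 13, 2)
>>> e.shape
(2, 2)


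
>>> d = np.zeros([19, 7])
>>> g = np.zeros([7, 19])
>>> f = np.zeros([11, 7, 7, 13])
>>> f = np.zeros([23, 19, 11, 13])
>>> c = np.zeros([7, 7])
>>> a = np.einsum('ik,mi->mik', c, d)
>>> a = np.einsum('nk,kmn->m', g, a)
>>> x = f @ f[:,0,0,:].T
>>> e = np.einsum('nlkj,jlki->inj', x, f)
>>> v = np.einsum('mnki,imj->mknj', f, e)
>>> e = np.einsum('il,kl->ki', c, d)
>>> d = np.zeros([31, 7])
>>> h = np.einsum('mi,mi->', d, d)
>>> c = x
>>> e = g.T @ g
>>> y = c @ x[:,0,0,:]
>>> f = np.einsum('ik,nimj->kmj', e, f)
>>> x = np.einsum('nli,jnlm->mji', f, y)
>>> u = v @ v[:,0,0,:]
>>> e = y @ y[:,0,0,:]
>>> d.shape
(31, 7)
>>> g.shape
(7, 19)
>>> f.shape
(19, 11, 13)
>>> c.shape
(23, 19, 11, 23)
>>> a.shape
(7,)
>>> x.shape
(23, 23, 13)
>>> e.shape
(23, 19, 11, 23)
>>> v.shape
(23, 11, 19, 23)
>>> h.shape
()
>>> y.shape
(23, 19, 11, 23)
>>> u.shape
(23, 11, 19, 23)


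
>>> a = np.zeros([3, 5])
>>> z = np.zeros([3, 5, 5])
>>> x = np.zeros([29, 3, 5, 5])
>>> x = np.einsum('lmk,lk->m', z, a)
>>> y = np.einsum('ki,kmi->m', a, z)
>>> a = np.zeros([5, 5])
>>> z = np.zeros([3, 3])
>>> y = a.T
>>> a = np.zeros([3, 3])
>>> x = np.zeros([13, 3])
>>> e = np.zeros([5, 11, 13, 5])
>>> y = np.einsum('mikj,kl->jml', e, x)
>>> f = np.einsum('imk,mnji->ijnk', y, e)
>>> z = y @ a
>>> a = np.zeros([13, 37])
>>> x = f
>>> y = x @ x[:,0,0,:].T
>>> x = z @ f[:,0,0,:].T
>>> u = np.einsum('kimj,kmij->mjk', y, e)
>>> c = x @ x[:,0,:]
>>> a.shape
(13, 37)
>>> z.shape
(5, 5, 3)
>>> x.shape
(5, 5, 5)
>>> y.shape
(5, 13, 11, 5)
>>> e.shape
(5, 11, 13, 5)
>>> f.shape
(5, 13, 11, 3)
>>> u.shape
(11, 5, 5)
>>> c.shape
(5, 5, 5)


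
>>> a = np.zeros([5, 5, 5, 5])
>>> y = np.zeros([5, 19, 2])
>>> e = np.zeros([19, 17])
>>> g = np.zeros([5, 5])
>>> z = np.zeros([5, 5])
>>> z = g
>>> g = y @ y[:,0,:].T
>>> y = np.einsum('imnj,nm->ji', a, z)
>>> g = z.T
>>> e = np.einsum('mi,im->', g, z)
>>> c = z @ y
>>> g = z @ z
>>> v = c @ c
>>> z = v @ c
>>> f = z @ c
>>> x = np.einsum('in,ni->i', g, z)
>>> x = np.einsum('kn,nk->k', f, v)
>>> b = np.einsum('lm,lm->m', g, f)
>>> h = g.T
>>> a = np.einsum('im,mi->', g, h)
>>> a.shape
()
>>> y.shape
(5, 5)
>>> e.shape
()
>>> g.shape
(5, 5)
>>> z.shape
(5, 5)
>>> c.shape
(5, 5)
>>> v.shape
(5, 5)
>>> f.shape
(5, 5)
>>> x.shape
(5,)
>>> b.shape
(5,)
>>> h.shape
(5, 5)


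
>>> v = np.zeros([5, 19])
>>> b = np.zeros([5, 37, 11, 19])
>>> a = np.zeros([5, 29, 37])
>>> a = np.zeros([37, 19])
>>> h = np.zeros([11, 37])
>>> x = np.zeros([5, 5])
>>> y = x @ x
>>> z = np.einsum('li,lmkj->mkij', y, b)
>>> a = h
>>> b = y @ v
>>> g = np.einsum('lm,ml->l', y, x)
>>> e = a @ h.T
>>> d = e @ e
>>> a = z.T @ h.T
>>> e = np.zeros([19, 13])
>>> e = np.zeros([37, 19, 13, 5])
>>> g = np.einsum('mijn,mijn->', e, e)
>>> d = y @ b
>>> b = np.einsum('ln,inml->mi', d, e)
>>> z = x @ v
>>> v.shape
(5, 19)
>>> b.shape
(13, 37)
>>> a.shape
(19, 5, 11, 11)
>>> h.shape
(11, 37)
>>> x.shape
(5, 5)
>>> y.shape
(5, 5)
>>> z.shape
(5, 19)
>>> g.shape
()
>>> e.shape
(37, 19, 13, 5)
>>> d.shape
(5, 19)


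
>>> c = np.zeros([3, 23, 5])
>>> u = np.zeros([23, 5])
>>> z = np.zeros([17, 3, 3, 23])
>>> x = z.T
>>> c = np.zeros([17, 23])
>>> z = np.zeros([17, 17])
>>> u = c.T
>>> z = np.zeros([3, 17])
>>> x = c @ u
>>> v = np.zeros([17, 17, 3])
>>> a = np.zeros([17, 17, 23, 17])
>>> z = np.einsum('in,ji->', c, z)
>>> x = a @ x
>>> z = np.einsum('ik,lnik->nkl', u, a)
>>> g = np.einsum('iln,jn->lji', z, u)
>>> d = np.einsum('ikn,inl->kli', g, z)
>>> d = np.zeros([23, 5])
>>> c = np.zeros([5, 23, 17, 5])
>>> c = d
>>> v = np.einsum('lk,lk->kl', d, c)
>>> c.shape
(23, 5)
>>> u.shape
(23, 17)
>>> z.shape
(17, 17, 17)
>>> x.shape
(17, 17, 23, 17)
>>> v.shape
(5, 23)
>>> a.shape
(17, 17, 23, 17)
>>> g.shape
(17, 23, 17)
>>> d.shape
(23, 5)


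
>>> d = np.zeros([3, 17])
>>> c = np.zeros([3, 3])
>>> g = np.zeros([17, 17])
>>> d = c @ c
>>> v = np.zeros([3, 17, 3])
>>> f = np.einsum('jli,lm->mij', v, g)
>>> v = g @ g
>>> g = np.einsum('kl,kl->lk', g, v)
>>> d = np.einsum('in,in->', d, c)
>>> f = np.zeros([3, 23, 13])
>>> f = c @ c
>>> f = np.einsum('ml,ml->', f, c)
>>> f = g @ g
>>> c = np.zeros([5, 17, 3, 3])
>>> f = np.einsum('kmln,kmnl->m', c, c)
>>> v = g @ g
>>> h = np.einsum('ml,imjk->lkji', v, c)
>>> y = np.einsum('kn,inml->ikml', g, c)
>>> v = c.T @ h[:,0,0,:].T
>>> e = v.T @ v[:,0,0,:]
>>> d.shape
()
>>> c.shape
(5, 17, 3, 3)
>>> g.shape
(17, 17)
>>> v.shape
(3, 3, 17, 17)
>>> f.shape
(17,)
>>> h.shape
(17, 3, 3, 5)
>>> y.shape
(5, 17, 3, 3)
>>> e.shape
(17, 17, 3, 17)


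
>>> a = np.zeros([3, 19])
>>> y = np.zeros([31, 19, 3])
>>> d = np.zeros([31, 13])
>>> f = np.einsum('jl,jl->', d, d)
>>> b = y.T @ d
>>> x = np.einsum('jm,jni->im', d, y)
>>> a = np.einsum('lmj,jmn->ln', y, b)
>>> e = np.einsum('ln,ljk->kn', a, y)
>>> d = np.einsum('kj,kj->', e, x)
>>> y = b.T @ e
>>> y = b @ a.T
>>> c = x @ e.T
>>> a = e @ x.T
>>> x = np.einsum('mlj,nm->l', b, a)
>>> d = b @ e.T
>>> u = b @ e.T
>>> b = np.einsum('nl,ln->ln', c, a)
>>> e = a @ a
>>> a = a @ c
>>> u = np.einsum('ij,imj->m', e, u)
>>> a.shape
(3, 3)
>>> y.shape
(3, 19, 31)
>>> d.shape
(3, 19, 3)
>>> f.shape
()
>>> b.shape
(3, 3)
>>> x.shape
(19,)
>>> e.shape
(3, 3)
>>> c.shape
(3, 3)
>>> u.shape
(19,)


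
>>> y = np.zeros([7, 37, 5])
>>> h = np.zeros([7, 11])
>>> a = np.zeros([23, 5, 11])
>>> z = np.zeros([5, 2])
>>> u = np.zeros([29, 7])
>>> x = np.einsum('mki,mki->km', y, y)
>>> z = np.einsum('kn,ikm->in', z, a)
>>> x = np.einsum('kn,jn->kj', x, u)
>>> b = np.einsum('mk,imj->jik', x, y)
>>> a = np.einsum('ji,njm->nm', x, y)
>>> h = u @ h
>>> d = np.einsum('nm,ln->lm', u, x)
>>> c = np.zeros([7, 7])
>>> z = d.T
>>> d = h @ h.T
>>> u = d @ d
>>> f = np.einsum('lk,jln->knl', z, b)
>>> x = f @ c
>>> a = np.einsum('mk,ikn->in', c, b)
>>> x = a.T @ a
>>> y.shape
(7, 37, 5)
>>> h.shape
(29, 11)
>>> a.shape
(5, 29)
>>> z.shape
(7, 37)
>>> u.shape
(29, 29)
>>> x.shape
(29, 29)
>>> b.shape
(5, 7, 29)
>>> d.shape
(29, 29)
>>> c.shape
(7, 7)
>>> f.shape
(37, 29, 7)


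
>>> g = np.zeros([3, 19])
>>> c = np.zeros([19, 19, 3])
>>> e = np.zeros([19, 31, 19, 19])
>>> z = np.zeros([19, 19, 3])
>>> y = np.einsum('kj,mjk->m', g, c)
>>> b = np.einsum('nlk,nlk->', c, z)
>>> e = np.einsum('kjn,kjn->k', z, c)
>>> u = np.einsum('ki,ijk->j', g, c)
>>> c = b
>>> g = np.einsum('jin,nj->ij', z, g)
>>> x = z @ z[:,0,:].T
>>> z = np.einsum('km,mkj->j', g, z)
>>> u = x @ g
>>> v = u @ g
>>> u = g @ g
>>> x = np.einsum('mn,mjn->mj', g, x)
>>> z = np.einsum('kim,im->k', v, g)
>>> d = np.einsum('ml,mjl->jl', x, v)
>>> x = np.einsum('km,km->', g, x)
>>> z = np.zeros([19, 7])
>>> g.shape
(19, 19)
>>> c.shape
()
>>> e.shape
(19,)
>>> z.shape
(19, 7)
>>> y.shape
(19,)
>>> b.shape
()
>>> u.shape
(19, 19)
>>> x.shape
()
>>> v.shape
(19, 19, 19)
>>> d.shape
(19, 19)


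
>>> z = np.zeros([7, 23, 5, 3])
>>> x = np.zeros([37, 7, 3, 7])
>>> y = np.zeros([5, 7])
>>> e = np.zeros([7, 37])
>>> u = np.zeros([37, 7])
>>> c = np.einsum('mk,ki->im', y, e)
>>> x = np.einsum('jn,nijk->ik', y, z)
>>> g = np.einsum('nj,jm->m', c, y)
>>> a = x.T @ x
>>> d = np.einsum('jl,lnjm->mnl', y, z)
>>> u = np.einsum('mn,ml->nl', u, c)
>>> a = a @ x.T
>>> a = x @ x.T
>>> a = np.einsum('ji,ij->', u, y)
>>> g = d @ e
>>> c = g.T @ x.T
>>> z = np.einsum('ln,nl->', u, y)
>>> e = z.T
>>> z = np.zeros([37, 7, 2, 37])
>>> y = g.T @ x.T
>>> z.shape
(37, 7, 2, 37)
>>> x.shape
(23, 3)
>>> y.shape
(37, 23, 23)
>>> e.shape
()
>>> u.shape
(7, 5)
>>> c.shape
(37, 23, 23)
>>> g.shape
(3, 23, 37)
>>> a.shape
()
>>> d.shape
(3, 23, 7)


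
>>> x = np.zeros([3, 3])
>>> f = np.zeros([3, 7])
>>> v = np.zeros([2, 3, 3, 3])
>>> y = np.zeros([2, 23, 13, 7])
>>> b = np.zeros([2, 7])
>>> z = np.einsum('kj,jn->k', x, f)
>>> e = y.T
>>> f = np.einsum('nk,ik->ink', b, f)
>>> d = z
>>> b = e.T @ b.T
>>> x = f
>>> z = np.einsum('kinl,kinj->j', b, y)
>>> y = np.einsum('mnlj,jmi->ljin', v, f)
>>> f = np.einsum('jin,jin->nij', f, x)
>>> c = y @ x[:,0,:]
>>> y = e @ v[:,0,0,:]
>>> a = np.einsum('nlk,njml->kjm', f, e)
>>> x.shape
(3, 2, 7)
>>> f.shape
(7, 2, 3)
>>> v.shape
(2, 3, 3, 3)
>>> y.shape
(7, 13, 23, 3)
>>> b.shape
(2, 23, 13, 2)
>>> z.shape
(7,)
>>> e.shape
(7, 13, 23, 2)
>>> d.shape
(3,)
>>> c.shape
(3, 3, 7, 7)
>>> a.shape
(3, 13, 23)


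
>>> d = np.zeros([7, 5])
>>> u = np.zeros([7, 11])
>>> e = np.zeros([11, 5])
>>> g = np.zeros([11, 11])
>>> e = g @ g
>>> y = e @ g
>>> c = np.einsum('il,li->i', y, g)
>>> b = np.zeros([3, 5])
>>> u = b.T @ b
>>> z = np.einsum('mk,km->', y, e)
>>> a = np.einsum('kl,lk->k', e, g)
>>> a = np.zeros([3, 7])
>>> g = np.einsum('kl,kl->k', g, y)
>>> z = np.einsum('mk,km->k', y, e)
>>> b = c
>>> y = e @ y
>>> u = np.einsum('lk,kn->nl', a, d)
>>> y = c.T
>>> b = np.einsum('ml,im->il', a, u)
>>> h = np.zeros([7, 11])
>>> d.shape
(7, 5)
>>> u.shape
(5, 3)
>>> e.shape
(11, 11)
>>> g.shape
(11,)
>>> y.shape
(11,)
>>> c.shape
(11,)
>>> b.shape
(5, 7)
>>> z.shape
(11,)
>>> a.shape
(3, 7)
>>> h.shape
(7, 11)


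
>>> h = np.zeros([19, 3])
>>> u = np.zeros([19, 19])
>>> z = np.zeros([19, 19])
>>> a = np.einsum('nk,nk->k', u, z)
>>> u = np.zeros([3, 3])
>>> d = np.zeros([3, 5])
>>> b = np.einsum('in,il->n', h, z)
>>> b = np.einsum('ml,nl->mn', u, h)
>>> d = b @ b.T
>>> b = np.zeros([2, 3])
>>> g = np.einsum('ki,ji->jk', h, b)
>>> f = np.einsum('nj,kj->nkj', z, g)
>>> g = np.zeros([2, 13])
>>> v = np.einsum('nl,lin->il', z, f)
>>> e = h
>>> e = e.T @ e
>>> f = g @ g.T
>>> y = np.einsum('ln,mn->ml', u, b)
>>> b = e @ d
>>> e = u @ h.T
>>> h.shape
(19, 3)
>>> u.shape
(3, 3)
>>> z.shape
(19, 19)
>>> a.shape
(19,)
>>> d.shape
(3, 3)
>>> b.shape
(3, 3)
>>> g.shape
(2, 13)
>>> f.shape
(2, 2)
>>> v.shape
(2, 19)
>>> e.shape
(3, 19)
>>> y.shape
(2, 3)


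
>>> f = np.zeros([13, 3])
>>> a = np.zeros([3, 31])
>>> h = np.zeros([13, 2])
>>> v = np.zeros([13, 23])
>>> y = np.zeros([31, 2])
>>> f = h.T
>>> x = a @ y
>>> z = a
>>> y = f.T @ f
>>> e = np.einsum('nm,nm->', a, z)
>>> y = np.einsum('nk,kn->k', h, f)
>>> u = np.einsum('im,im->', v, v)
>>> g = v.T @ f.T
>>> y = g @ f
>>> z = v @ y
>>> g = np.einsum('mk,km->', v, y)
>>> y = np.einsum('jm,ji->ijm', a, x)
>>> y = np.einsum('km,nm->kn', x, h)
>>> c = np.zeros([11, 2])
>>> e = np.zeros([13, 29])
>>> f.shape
(2, 13)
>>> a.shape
(3, 31)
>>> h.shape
(13, 2)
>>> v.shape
(13, 23)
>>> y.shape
(3, 13)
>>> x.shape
(3, 2)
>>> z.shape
(13, 13)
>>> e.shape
(13, 29)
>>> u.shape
()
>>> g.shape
()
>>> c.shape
(11, 2)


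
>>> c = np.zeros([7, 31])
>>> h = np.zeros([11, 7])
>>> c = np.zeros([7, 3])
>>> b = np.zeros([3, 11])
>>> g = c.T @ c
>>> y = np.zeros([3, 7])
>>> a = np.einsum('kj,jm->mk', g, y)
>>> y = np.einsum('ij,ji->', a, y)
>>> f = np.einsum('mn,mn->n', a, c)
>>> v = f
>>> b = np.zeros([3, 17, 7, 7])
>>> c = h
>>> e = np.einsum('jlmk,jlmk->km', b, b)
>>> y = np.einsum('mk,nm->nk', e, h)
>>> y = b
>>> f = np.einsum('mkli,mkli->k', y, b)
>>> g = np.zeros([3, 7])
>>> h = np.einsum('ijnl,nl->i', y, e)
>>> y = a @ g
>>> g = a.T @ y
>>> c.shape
(11, 7)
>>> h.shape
(3,)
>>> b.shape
(3, 17, 7, 7)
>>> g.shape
(3, 7)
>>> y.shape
(7, 7)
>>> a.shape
(7, 3)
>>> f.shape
(17,)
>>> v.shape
(3,)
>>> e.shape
(7, 7)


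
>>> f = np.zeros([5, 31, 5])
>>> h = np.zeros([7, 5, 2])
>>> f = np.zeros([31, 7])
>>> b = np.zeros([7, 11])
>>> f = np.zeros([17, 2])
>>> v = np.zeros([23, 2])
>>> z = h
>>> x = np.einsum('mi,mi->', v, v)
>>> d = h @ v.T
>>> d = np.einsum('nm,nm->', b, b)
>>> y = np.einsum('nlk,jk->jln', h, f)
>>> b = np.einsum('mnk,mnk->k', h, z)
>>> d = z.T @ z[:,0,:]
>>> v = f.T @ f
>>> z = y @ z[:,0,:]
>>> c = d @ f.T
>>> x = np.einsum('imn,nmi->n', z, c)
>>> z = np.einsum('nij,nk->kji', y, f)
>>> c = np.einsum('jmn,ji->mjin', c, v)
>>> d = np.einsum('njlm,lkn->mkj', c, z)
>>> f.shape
(17, 2)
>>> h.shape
(7, 5, 2)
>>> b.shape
(2,)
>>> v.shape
(2, 2)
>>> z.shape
(2, 7, 5)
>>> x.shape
(2,)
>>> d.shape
(17, 7, 2)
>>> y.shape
(17, 5, 7)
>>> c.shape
(5, 2, 2, 17)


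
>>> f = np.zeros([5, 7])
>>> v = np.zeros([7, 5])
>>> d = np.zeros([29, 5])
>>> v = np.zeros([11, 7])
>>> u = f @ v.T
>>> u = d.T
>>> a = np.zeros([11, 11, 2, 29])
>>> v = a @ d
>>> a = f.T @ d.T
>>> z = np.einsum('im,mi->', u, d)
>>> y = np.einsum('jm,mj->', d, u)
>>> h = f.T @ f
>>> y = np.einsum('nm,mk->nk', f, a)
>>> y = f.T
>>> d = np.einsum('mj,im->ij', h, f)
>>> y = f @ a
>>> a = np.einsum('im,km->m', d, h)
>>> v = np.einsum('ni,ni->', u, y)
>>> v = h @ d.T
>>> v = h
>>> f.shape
(5, 7)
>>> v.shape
(7, 7)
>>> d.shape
(5, 7)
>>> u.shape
(5, 29)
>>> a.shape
(7,)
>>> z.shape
()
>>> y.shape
(5, 29)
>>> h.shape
(7, 7)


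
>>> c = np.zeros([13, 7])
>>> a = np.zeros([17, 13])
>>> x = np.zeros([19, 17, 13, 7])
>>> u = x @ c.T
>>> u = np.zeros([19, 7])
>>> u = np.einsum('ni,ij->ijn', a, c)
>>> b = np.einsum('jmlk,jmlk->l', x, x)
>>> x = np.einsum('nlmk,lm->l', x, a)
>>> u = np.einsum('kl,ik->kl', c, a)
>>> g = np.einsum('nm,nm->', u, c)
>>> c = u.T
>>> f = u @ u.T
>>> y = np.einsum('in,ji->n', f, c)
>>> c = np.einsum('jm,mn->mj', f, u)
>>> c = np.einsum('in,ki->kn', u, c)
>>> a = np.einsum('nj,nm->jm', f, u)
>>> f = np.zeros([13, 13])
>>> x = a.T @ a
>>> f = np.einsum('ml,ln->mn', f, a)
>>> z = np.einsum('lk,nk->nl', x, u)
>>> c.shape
(13, 7)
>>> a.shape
(13, 7)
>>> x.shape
(7, 7)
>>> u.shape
(13, 7)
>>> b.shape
(13,)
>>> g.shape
()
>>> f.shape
(13, 7)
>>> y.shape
(13,)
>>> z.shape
(13, 7)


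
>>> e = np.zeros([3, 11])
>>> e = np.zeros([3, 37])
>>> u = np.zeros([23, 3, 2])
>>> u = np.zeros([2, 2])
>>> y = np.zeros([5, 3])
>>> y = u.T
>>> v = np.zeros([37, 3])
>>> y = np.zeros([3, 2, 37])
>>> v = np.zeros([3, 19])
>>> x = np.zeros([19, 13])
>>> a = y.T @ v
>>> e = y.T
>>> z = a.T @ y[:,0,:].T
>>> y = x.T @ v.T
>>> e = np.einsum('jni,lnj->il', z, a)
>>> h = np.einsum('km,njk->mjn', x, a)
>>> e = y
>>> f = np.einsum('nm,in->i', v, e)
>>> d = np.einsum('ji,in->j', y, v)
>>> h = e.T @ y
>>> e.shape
(13, 3)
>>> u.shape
(2, 2)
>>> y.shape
(13, 3)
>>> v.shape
(3, 19)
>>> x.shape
(19, 13)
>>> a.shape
(37, 2, 19)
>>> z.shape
(19, 2, 3)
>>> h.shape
(3, 3)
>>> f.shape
(13,)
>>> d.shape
(13,)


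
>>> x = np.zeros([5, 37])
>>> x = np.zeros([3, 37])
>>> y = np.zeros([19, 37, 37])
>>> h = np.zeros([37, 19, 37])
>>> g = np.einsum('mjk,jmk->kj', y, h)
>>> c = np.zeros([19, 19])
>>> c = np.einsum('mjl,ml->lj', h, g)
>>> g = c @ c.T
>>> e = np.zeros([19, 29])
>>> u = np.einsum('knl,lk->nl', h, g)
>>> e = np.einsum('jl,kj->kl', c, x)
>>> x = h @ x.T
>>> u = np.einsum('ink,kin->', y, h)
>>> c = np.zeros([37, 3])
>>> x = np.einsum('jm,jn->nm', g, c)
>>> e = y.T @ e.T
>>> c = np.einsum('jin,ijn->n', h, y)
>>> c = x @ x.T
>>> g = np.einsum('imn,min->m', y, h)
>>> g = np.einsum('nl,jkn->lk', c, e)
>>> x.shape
(3, 37)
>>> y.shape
(19, 37, 37)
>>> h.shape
(37, 19, 37)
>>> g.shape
(3, 37)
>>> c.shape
(3, 3)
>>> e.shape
(37, 37, 3)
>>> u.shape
()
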